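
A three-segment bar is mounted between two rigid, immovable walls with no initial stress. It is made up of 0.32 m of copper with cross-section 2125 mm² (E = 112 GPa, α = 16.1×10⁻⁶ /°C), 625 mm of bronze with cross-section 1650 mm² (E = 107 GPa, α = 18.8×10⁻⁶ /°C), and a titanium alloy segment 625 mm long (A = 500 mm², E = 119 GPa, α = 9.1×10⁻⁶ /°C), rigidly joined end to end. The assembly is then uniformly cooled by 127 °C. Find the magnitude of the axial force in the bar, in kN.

P ≈ 186 kN (tensile)

Free thermal contraction of the whole bar: Σ αᵢΔT Lᵢ = 16.1×10⁻⁶×127×320 + 18.8×10⁻⁶×127×625 + 9.1×10⁻⁶×127×625 = 2.869 mm.
The walls prevent any net length change, so an axial force P (same in every segment) develops. Compatibility: P · Σ Lᵢ/(AᵢEᵢ) = δ_free.
The series flexibility is Σ Lᵢ/(AᵢEᵢ) = 320/(2125×112×10³) + 625/(1650×107×10³) + 625/(500×119×10³) = 1.539×10⁻⁵ mm/N.
P = 2.869 / 1.539×10⁻⁵ = 186400 N = 186.4 kN, tensile.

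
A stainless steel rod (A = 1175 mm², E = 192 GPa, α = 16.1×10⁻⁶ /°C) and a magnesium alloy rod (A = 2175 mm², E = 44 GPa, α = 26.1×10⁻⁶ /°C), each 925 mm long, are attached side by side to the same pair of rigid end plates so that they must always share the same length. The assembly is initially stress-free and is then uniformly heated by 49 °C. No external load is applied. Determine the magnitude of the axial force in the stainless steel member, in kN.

Equilibrium of a rigid end plate with no external load gives equal and opposite internal forces ±P in the two members. Since α_{magnesium alloy} > α_{stainless steel}, heating drives the magnesium alloy into compression and the stainless steel into tension.
Compatibility of the two members (thermal + elastic change equal): (α₁ − α₂)ΔT = P·[1/(A₁E₁) + 1/(A₂E₂)].
|α₁ − α₂|·ΔT = 10×10⁻⁶ × 49 = 0.00049.
1/(A₁E₁) + 1/(A₂E₂) = 1/(1175×192×10³) + 1/(2175×44×10³) = 1.488×10⁻⁸ N⁻¹.
So P = 0.00049 / 1.488×10⁻⁸ = 32.93 kN.

P ≈ 32.9 kN (tensile in the stainless steel)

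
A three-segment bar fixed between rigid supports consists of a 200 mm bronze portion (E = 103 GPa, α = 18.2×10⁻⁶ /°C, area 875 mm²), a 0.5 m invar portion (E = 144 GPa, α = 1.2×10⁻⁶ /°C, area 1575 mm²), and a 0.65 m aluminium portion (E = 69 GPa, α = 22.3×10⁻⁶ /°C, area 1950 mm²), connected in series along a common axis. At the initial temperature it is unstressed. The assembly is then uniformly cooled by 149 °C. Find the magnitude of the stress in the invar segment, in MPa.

If the supports were absent, the total length change would be Σ αᵢΔT Lᵢ = 18.2×10⁻⁶×149×200 + 1.2×10⁻⁶×149×500 + 22.3×10⁻⁶×149×650 = 2.792 mm.
The rigid supports impose zero overall length change; the single axial force P common to all segments must satisfy P Σ Lᵢ/(AᵢEᵢ) = δ_free.
Σ Lᵢ/(AᵢEᵢ) = 200/(875×103×10³) + 500/(1575×144×10³) + 650/(1950×69×10³) = 9.255×10⁻⁶ mm/N.
So P = 2.792 / 9.255×10⁻⁶ = 301.6 kN, tensile.
σ_{invar} = P / A = 301600 / 1575 = 191.5 MPa.

σ ≈ 192 MPa (tensile)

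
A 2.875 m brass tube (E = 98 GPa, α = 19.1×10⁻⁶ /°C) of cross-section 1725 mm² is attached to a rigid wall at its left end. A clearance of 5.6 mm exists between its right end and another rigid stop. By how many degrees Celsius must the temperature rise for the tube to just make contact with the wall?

ΔT ≈ 102 °C

The gap closes when αΔT L = 5.6 mm, since the tube is still unstressed at that instant.
ΔT = 5.6 / (19.1×10⁻⁶ × 2875) = 102 °C.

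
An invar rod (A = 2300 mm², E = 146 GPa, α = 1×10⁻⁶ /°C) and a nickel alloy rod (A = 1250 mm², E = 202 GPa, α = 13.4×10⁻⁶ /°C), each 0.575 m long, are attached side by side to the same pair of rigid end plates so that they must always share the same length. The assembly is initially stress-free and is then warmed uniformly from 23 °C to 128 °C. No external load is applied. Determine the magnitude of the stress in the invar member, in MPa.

Both members must finish at the same length. With the larger α, the nickel alloy tends to over-expand; the plates restrain it, putting the nickel alloy in compression and the invar in tension. With no external load the two internal forces are equal and opposite, magnitude P.
Setting the final lengths equal and cancelling L: (α₁ − α₂)ΔT = P/(A₁E₁) + P/(A₂E₂).
|α₁ − α₂|·ΔT = 12.4×10⁻⁶ × 105 = 0.001302.
1/(A₁E₁) + 1/(A₂E₂) = 1/(2300×146×10³) + 1/(1250×202×10³) = 6.938×10⁻⁹ N⁻¹.
So P = 0.001302 / 6.938×10⁻⁹ = 187.7 kN.
σ_{invar} = P/A₁ = 187700/2300 = 81.59 MPa, tensile.

σ ≈ 81.6 MPa (tensile)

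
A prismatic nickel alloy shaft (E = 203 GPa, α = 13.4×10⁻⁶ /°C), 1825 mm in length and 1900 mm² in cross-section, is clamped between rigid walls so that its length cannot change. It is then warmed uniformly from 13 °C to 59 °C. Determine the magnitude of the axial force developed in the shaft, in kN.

Full restraint means ε = 0, so the stress is σ = EαΔT = 203×10³ × 13.4×10⁻⁶ × 46 = 125.1 MPa.
Axial force P = σA = 125.1 × 1900 = 237700 N = 237.7 kN, compressive.

P ≈ 238 kN (compressive)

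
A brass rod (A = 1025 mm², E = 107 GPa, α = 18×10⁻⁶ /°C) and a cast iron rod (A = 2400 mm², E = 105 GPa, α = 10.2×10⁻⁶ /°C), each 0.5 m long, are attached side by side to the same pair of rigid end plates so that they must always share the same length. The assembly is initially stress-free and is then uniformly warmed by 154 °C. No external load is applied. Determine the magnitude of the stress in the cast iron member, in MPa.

σ ≈ 38.2 MPa (tensile)

The brass has the larger α, so on heating it would change length more than the cast iron if both were free. The rigid plates force a common final length, so the brass is put into compression and the cast iron into tension, with equal and opposite forces P (no external load).
Compatibility of the two members (thermal + elastic change equal): (α₁ − α₂)ΔT = P·[1/(A₁E₁) + 1/(A₂E₂)].
|α₁ − α₂|·ΔT = 7.8×10⁻⁶ × 154 = 0.001201.
1/(A₁E₁) + 1/(A₂E₂) = 1/(1025×107×10³) + 1/(2400×105×10³) = 1.309×10⁻⁸ N⁻¹.
P = 0.001201 / 1.309×10⁻⁸ = 91790 N = 91.79 kN.
σ_{cast iron} = P/A₂ = 91790/2400 = 38.25 MPa, tensile.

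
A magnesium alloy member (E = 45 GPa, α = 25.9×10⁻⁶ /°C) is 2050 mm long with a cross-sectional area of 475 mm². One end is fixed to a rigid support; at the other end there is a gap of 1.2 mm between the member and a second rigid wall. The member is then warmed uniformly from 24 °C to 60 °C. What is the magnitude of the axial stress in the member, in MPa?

Free thermal elongation = αΔT L = 25.9×10⁻⁶ × 36 × 2050 = 1.911 mm.
This exceeds the 1.2 mm gap, so the wall pushes back. The portion of expansion that must be recovered elastically is δ_free − gap = 1.911 − 1.2 = 0.7114 mm.
Compatibility: PL/(AE) = 0.7114 mm, so σ = P/A = E × (0.7114/2050) = 15.62 MPa.

σ ≈ 15.6 MPa (compressive)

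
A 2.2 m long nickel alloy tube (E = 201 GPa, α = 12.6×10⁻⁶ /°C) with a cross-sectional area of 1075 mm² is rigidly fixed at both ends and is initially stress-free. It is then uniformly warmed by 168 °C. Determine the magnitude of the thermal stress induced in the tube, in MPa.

Because both ends are immovable the net strain is zero, and the suppressed thermal strain is αΔT = 12.6×10⁻⁶ × 168 = 2116.8×10⁻⁶.
σ = EαΔT = 201×10³ × 12.6×10⁻⁶ × 168 = 425.5 MPa (compressive; the tube is trying to expand).

σ ≈ 425 MPa (compressive)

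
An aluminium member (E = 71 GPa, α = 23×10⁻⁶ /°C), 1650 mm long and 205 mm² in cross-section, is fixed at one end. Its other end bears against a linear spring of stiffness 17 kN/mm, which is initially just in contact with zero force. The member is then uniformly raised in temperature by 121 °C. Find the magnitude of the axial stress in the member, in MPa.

Free thermal expansion: δ_free = αΔT L = 23×10⁻⁶ × 121 × 1650 = 4.592 mm.
With a force P in the spring, the elastic change of the member is PL/(AE) and that of the spring is P/k; compatibility requires their sum to equal δ_free.
So P = δ_free / [L/(AE) + 1/k] = 4.592 / [ 1650/(205×71×10³) + 1/(17×10³) ].
P = 4.592 / 0.0001722 = 26670 N.
σ = P/A = 26670/205 = 130.1 MPa.

σ ≈ 130 MPa (compressive)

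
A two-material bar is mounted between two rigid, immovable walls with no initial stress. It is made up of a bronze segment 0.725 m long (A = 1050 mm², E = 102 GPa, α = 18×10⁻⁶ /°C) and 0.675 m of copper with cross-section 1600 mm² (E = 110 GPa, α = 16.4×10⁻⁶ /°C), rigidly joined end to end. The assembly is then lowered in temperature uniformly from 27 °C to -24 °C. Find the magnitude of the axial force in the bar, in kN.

P ≈ 116 kN (tensile)

If the supports were absent, the total length change would be Σ αᵢΔT Lᵢ = 18×10⁻⁶×51×725 + 16.4×10⁻⁶×51×675 = 1.23 mm.
Since the ends are fixed, an axial force P builds up, equal in every segment, with P · Σ Lᵢ/(AᵢEᵢ) = δ_free.
The series flexibility is Σ Lᵢ/(AᵢEᵢ) = 725/(1050×102×10³) + 675/(1600×110×10³) = 1.06×10⁻⁵ mm/N.
So P = 1.23 / 1.06×10⁻⁵ = 116 kN, tensile.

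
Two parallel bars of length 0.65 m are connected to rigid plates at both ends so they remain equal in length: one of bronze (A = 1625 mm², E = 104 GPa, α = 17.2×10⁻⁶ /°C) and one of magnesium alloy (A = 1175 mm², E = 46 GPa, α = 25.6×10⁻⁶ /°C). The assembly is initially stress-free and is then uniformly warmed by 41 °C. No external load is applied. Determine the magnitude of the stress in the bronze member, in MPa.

The magnesium alloy has the larger α, so on heating it would change length more than the bronze if both were free. The rigid plates force a common final length, so the magnesium alloy is put into compression and the bronze into tension, with equal and opposite forces P (no external load).
Setting the final lengths equal and cancelling L: (α₁ − α₂)ΔT = P/(A₁E₁) + P/(A₂E₂).
|α₁ − α₂|·ΔT = 8.4×10⁻⁶ × 41 = 0.0003444.
1/(A₁E₁) + 1/(A₂E₂) = 1/(1625×104×10³) + 1/(1175×46×10³) = 2.442×10⁻⁸ N⁻¹.
P = 0.0003444 / 2.442×10⁻⁸ = 14100 N = 14.1 kN.
σ_{bronze} = P/A₁ = 14100/1625 = 8.679 MPa, tensile.

σ ≈ 8.68 MPa (tensile)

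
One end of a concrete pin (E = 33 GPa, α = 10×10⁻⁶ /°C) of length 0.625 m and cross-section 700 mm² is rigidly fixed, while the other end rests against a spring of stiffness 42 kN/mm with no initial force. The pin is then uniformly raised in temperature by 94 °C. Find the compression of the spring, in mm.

The unrestrained thermal change is αΔT L = 10×10⁻⁶ × 94 × 625 = 0.5875 mm.
With a force P in the spring, the elastic change of the pin is PL/(AE) and that of the spring is P/k; compatibility requires their sum to equal δ_free.
So P = δ_free / [L/(AE) + 1/k] = 0.5875 / [ 625/(700×33×10³) + 1/(42×10³) ].
P = 0.5875 / 5.087×10⁻⁵ = 11550 N.
Spring compression = P/k = 11550/(42×10³) = 0.275 mm.

δ ≈ 0.275 mm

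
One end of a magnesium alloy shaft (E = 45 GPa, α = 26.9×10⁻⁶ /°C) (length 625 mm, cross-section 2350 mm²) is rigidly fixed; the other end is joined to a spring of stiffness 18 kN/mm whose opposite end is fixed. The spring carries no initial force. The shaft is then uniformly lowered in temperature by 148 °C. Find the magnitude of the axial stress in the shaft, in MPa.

Free thermal contraction: δ_free = αΔT L = 26.9×10⁻⁶ × 148 × 625 = 2.488 mm.
Let P be the tensile force in the spring. The shaft extends elastically by PL/(AE) and the spring stretches by P/k; together these equal δ_free.
So P = δ_free / [L/(AE) + 1/k] = 2.488 / [ 625/(2350×45×10³) + 1/(18×10³) ].
P = 2.488 / 6.147×10⁻⁵ = 40480 N.
σ = P/A = 40480/2350 = 17.23 MPa.

σ ≈ 17.2 MPa (tensile)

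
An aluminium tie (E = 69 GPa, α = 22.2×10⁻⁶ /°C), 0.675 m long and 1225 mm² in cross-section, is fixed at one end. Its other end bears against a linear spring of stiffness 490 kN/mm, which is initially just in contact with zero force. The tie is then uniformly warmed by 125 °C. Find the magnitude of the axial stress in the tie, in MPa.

σ ≈ 153 MPa (compressive)

The unrestrained thermal change is αΔT L = 22.2×10⁻⁶ × 125 × 675 = 1.873 mm.
Let P be the compressive force at the spring. The tie shortens elastically by PL/(AE) and the spring compresses by P/k; together these equal δ_free.
P [ L/(AE) + 1/k ] = δ_free → P [ 675/(1225×69×10³) + 1/(490×10³) ] = 1.873.
P = 1.873 / 1.003×10⁻⁵ = 186800 N.
σ = P/A = 186800/1225 = 152.5 MPa.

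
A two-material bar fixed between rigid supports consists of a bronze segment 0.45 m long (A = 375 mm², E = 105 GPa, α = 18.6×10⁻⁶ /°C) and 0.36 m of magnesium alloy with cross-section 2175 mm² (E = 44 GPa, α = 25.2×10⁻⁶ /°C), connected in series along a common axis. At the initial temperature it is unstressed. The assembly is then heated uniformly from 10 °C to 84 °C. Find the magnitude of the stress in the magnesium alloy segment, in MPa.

σ ≈ 39.1 MPa (compressive)

If the supports were absent, the total length change would be Σ αᵢΔT Lᵢ = 18.6×10⁻⁶×74×450 + 25.2×10⁻⁶×74×360 = 1.291 mm.
Since the ends are fixed, an axial force P builds up, equal in every segment, with P · Σ Lᵢ/(AᵢEᵢ) = δ_free.
Σ Lᵢ/(AᵢEᵢ) = 450/(375×105×10³) + 360/(2175×44×10³) = 1.519×10⁻⁵ mm/N.
Hence P = δ_free / Σ(L/AE) = 1.291/1.519×10⁻⁵ = 84.97 kN (compressive).
σ_{magnesium alloy} = P / A = 84970 / 2175 = 39.07 MPa.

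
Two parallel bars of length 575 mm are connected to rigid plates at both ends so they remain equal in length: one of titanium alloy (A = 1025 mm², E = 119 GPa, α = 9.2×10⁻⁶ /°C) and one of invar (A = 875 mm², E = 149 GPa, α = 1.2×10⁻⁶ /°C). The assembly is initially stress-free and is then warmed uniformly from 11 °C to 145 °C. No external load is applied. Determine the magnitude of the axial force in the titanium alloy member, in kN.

Both members must finish at the same length. With the larger α, the titanium alloy tends to over-expand; the plates restrain it, putting the titanium alloy in compression and the invar in tension. With no external load the two internal forces are equal and opposite, magnitude P.
Compatibility of the two members (thermal + elastic change equal): (α₁ − α₂)ΔT = P·[1/(A₁E₁) + 1/(A₂E₂)].
|α₁ − α₂|·ΔT = 8×10⁻⁶ × 134 = 0.001072.
1/(A₁E₁) + 1/(A₂E₂) = 1/(1025×119×10³) + 1/(875×149×10³) = 1.587×10⁻⁸ N⁻¹.
So P = 0.001072 / 1.587×10⁻⁸ = 67.55 kN.

P ≈ 67.6 kN (compressive in the titanium alloy)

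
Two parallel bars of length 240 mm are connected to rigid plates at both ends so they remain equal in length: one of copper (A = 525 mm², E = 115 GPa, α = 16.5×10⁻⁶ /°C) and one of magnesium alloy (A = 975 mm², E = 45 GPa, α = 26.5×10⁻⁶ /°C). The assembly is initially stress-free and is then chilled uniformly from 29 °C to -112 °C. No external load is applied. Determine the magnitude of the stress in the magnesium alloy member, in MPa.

σ ≈ 36.7 MPa (tensile)

Both members must finish at the same length. With the larger α, the magnesium alloy tends to over-contract; the plates restrain it, putting the magnesium alloy in tension and the copper in compression. With no external load the two internal forces are equal and opposite, magnitude P.
Equating the net (thermal + elastic) strains gives |α₁ − α₂|·ΔT = P·[1/(A₁E₁) + 1/(A₂E₂)].
|α₁ − α₂|·ΔT = 10×10⁻⁶ × 141 = 0.00141.
1/(A₁E₁) + 1/(A₂E₂) = 1/(525×115×10³) + 1/(975×45×10³) = 3.936×10⁻⁸ N⁻¹.
So P = 0.00141 / 3.936×10⁻⁸ = 35.83 kN.
σ_{magnesium alloy} = P/A₂ = 35830/975 = 36.75 MPa, tensile.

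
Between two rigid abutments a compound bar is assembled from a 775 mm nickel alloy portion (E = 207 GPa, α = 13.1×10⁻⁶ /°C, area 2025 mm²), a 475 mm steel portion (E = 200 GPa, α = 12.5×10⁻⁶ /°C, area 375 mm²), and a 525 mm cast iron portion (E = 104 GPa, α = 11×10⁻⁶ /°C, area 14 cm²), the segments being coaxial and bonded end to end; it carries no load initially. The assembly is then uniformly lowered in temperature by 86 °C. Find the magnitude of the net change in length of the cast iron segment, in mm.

Free thermal contraction of the whole bar: Σ αᵢΔT Lᵢ = 13.1×10⁻⁶×86×775 + 12.5×10⁻⁶×86×475 + 11×10⁻⁶×86×525 = 1.88 mm.
Since the ends are fixed, an axial force P builds up, equal in every segment, with P · Σ Lᵢ/(AᵢEᵢ) = δ_free.
Σ Lᵢ/(AᵢEᵢ) = 775/(2025×207×10³) + 475/(375×200×10³) + 525/(1400×104×10³) = 1.179×10⁻⁵ mm/N.
Hence P = δ_free / Σ(L/AE) = 1.88/1.179×10⁻⁵ = 159.5 kN (tensile).
For the cast iron segment, free thermal change = 11×10⁻⁶×86×525 = 0.4966 mm and elastic change from P = 159500×525/(1400×104×10³) = 0.5752 mm; these oppose, so the net change is 0.0785 mm (segment lengthens).

|ΔL| ≈ 0.0785 mm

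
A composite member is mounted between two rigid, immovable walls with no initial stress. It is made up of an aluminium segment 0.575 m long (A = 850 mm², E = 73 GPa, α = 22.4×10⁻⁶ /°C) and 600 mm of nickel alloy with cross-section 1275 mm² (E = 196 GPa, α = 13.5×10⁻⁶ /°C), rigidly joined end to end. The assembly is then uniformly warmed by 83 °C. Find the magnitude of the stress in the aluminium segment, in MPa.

σ ≈ 176 MPa (compressive)

If the supports were absent, the total length change would be Σ αᵢΔT Lᵢ = 22.4×10⁻⁶×83×575 + 13.5×10⁻⁶×83×600 = 1.741 mm.
The walls prevent any net length change, so an axial force P (same in every segment) develops. Compatibility: P · Σ Lᵢ/(AᵢEᵢ) = δ_free.
The series flexibility is Σ Lᵢ/(AᵢEᵢ) = 575/(850×73×10³) + 600/(1275×196×10³) = 1.167×10⁻⁵ mm/N.
So P = 1.741 / 1.167×10⁻⁵ = 149.2 kN, compressive.
σ_{aluminium} = P / A = 149200 / 850 = 175.6 MPa.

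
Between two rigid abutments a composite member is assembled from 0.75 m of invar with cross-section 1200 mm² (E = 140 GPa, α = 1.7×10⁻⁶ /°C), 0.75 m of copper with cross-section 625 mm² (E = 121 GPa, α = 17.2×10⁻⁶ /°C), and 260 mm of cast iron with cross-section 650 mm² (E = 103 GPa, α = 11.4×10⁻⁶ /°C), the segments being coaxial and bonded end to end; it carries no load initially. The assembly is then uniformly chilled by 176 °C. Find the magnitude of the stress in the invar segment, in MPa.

If the supports were absent, the total length change would be Σ αᵢΔT Lᵢ = 1.7×10⁻⁶×176×750 + 17.2×10⁻⁶×176×750 + 11.4×10⁻⁶×176×260 = 3.016 mm.
Since the ends are fixed, an axial force P builds up, equal in every segment, with P · Σ Lᵢ/(AᵢEᵢ) = δ_free.
The series flexibility is Σ Lᵢ/(AᵢEᵢ) = 750/(1200×140×10³) + 750/(625×121×10³) + 260/(650×103×10³) = 1.827×10⁻⁵ mm/N.
P = 3.016 / 1.827×10⁻⁵ = 165100 N = 165.1 kN, tensile.
σ_{invar} = P / A = 165100 / 1200 = 137.6 MPa.

σ ≈ 138 MPa (tensile)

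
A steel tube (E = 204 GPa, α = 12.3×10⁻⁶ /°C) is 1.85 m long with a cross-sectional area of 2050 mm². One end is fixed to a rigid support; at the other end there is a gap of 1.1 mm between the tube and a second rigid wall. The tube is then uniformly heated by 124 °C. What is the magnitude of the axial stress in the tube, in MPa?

If the wall were absent the tube would grow by αΔT L = 12.3×10⁻⁶ × 124 × 1850 = 2.822 mm.
The gap closes (δ_free > 1.1 mm) and the wall then resists a further 2.822 − 1.1 = 1.722 mm of expansion.
So σ = E(δ_free − g)/L = 204×10³ × 1.722/1850 = 189.8 MPa.

σ ≈ 190 MPa (compressive)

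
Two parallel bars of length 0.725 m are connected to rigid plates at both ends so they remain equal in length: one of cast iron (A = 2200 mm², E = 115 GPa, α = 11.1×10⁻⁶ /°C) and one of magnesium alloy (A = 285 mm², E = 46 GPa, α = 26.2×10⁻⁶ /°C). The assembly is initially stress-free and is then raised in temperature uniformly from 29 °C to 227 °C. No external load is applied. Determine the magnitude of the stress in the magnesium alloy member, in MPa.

σ ≈ 131 MPa (compressive)

Equilibrium of a rigid end plate with no external load gives equal and opposite internal forces ±P in the two members. Since α_{magnesium alloy} > α_{cast iron}, heating drives the magnesium alloy into compression and the cast iron into tension.
Equating the net (thermal + elastic) strains gives |α₁ − α₂|·ΔT = P·[1/(A₁E₁) + 1/(A₂E₂)].
|α₁ − α₂|·ΔT = 15.1×10⁻⁶ × 198 = 0.00299.
1/(A₁E₁) + 1/(A₂E₂) = 1/(2200×115×10³) + 1/(285×46×10³) = 8.023×10⁻⁸ N⁻¹.
P = 0.00299 / 8.023×10⁻⁸ = 37270 N = 37.27 kN.
σ_{magnesium alloy} = P/A₂ = 37270/285 = 130.8 MPa, compressive.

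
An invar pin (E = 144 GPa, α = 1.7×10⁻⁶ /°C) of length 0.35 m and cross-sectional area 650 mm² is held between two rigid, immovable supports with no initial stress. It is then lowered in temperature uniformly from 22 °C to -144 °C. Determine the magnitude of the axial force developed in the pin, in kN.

With zero net strain, σ = E·αΔT = 144 GPa × 1.7×10⁻⁶ × 166 = 40.64 MPa.
Then P = σA = 40.64 × 650 mm² = 26.41 kN, tensile.

P ≈ 26.4 kN (tensile)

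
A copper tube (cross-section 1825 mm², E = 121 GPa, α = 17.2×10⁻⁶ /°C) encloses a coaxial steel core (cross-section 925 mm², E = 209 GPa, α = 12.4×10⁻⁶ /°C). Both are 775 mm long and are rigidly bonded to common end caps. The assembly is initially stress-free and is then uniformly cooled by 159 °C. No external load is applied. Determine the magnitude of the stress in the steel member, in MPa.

σ ≈ 85.1 MPa (compressive)

Both members must finish at the same length. With the larger α, the copper tends to over-contract; the plates restrain it, putting the copper in tension and the steel in compression. With no external load the two internal forces are equal and opposite, magnitude P.
Setting the final lengths equal and cancelling L: (α₁ − α₂)ΔT = P/(A₁E₁) + P/(A₂E₂).
|α₁ − α₂|·ΔT = 4.8×10⁻⁶ × 159 = 0.0007632.
1/(A₁E₁) + 1/(A₂E₂) = 1/(1825×121×10³) + 1/(925×209×10³) = 9.701×10⁻⁹ N⁻¹.
P = 0.0007632 / 9.701×10⁻⁹ = 78670 N = 78.67 kN.
σ_{steel} = P/A₂ = 78670/925 = 85.05 MPa, compressive.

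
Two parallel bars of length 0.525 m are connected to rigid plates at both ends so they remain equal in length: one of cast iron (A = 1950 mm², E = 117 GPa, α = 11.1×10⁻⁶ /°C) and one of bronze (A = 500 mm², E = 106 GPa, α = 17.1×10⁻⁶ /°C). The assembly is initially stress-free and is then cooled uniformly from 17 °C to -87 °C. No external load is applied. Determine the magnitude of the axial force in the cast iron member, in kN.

P ≈ 26.8 kN (compressive in the cast iron)

The bronze has the larger α, so on cooling it would change length more than the cast iron if both were free. The rigid plates force a common final length, so the bronze is put into tension and the cast iron into compression, with equal and opposite forces P (no external load).
Compatibility of the two members (thermal + elastic change equal): (α₁ − α₂)ΔT = P·[1/(A₁E₁) + 1/(A₂E₂)].
|α₁ − α₂|·ΔT = 6×10⁻⁶ × 104 = 0.000624.
1/(A₁E₁) + 1/(A₂E₂) = 1/(1950×117×10³) + 1/(500×106×10³) = 2.325×10⁻⁸ N⁻¹.
P = 0.000624 / 2.325×10⁻⁸ = 26840 N = 26.84 kN.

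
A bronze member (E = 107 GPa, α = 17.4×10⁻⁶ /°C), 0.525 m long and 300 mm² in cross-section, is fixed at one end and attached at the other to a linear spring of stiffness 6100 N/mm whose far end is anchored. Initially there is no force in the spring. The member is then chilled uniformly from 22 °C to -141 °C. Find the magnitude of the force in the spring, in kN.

P ≈ 8.26 kN

The unrestrained thermal change is αΔT L = 17.4×10⁻⁶ × 163 × 525 = 1.489 mm.
Let P be the tensile force in the spring. The member extends elastically by PL/(AE) and the spring stretches by P/k; together these equal δ_free.
P [ L/(AE) + 1/k ] = δ_free → P [ 525/(300×107×10³) + 1/(6100) ] = 1.489.
P = 1.489 / 0.0001803 = 8259 N.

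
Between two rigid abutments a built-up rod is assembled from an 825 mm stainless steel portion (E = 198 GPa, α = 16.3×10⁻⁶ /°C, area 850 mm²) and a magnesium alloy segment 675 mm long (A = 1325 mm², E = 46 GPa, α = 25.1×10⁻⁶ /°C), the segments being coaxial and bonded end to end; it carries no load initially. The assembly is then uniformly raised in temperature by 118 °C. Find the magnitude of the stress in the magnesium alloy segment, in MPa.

σ ≈ 169 MPa (compressive)

Free thermal expansion of the whole bar: Σ αᵢΔT Lᵢ = 16.3×10⁻⁶×118×825 + 25.1×10⁻⁶×118×675 = 3.586 mm.
The rigid supports impose zero overall length change; the single axial force P common to all segments must satisfy P Σ Lᵢ/(AᵢEᵢ) = δ_free.
The series flexibility is Σ Lᵢ/(AᵢEᵢ) = 825/(850×198×10³) + 675/(1325×46×10³) = 1.598×10⁻⁵ mm/N.
P = 3.586 / 1.598×10⁻⁵ = 224500 N = 224.5 kN, compressive.
σ_{magnesium alloy} = P / A = 224500 / 1325 = 169.4 MPa.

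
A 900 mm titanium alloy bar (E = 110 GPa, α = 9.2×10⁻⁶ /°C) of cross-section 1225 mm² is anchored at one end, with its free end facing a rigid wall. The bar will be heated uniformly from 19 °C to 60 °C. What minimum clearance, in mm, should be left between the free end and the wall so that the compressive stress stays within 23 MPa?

g ≈ 0.151 mm

With no wall the bar would lengthen by αΔT L = 9.2×10⁻⁶ × 41 × 900 = 0.3395 mm.
A stress of 23 MPa corresponds to the wall pushing the bar back by σL/E = 23×900/(110×10³) = 0.1882 mm.
The gap must absorb the remainder: g_min = 0.3395 − 0.1882 = 0.1513 mm.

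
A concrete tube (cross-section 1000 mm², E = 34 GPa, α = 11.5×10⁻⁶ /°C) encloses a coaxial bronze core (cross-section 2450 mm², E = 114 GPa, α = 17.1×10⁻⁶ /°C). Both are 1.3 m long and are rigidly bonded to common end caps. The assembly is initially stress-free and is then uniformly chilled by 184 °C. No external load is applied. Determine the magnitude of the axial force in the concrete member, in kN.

Both members must finish at the same length. With the larger α, the bronze tends to over-contract; the plates restrain it, putting the bronze in tension and the concrete in compression. With no external load the two internal forces are equal and opposite, magnitude P.
Compatibility of the two members (thermal + elastic change equal): (α₁ − α₂)ΔT = P·[1/(A₁E₁) + 1/(A₂E₂)].
|α₁ − α₂|·ΔT = 5.6×10⁻⁶ × 184 = 0.00103.
1/(A₁E₁) + 1/(A₂E₂) = 1/(1000×34×10³) + 1/(2450×114×10³) = 3.299×10⁻⁸ N⁻¹.
So P = 0.00103 / 3.299×10⁻⁸ = 31.23 kN.

P ≈ 31.2 kN (compressive in the concrete)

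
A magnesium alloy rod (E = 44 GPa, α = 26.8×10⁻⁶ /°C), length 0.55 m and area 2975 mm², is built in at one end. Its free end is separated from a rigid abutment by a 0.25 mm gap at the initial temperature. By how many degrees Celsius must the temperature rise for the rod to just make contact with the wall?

ΔT ≈ 17 °C

Contact occurs when the free expansion equals the gap: αΔT L = 0.25 mm.
ΔT = 0.25 / (26.8×10⁻⁶ × 550) = 16.96 °C.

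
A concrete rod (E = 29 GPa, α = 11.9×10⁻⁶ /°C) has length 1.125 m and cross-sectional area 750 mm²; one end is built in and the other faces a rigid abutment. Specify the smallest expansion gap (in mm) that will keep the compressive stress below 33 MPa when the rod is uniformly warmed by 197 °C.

g ≈ 1.36 mm

Free expansion if unrestrained: δ_free = αΔT L = 11.9×10⁻⁶ × 197 × 1125 = 2.637 mm.
A stress of 33 MPa corresponds to the wall pushing the rod back by σL/E = 33×1125/(29×10³) = 1.28 mm.
So the gap has to take up the difference, g_min = δ_free − σL/E = 2.637 − 1.28 = 1.357 mm.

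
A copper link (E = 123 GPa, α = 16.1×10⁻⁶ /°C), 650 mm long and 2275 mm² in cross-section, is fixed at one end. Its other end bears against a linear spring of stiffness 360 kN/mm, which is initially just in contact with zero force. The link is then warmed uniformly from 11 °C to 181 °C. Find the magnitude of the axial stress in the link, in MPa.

σ ≈ 153 MPa (compressive)

If the spring were absent the link would lengthen by αΔT L = 16.1×10⁻⁶ × 170 × 650 = 1.779 mm.
Let P be the compressive force at the spring. The link shortens elastically by PL/(AE) and the spring compresses by P/k; together these equal δ_free.
P [ L/(AE) + 1/k ] = δ_free → P [ 650/(2275×123×10³) + 1/(360×10³) ] = 1.779.
P = 1.779 / 5.101×10⁻⁶ = 348800 N.
σ = P/A = 348800/2275 = 153.3 MPa.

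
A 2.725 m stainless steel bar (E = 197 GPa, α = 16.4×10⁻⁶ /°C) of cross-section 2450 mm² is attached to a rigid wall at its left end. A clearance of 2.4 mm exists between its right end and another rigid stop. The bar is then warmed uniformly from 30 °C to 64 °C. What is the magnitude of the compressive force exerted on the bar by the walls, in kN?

P ≈ 0 kN

Free thermal elongation = αΔT L = 16.4×10⁻⁶ × 34 × 2725 = 1.519 mm.
This is smaller than the 2.4 mm clearance, so the bar expands freely without reaching the stop — the stress is zero.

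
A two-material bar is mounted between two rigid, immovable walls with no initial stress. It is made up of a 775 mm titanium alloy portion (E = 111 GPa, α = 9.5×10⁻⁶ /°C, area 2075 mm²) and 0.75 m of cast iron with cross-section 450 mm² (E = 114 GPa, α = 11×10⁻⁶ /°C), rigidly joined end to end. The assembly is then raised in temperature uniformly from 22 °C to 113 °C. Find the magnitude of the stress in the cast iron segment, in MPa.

σ ≈ 176 MPa (compressive)

With the walls removed the bar would change length by δ_free = Σ αᵢΔT Lᵢ = 9.5×10⁻⁶×91×775 + 11×10⁻⁶×91×750 = 1.421 mm.
The rigid supports impose zero overall length change; the single axial force P common to all segments must satisfy P Σ Lᵢ/(AᵢEᵢ) = δ_free.
Σ Lᵢ/(AᵢEᵢ) = 775/(2075×111×10³) + 750/(450×114×10³) = 1.798×10⁻⁵ mm/N.
Hence P = δ_free / Σ(L/AE) = 1.421/1.798×10⁻⁵ = 79 kN (compressive).
σ_{cast iron} = P / A = 79000 / 450 = 175.5 MPa.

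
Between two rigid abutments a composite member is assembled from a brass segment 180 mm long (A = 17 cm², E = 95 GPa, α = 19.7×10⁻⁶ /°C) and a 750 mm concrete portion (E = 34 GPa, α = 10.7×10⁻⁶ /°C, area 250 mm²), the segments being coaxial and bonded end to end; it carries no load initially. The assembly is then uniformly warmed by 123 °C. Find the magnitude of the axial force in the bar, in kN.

P ≈ 15.9 kN (compressive)

Free thermal expansion of the whole bar: Σ αᵢΔT Lᵢ = 19.7×10⁻⁶×123×180 + 10.7×10⁻⁶×123×750 = 1.423 mm.
The walls prevent any net length change, so an axial force P (same in every segment) develops. Compatibility: P · Σ Lᵢ/(AᵢEᵢ) = δ_free.
Σ Lᵢ/(AᵢEᵢ) = 180/(1700×95×10³) + 750/(250×34×10³) = 8.935×10⁻⁵ mm/N.
P = 1.423 / 8.935×10⁻⁵ = 15930 N = 15.93 kN, compressive.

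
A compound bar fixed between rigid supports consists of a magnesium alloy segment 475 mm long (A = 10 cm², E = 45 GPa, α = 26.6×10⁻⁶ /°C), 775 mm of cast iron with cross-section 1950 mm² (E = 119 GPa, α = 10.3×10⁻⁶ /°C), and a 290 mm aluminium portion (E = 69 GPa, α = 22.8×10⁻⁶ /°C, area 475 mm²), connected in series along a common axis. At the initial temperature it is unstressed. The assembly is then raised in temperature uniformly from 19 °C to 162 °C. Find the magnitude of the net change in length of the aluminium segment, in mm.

|ΔL| ≈ 0.569 mm

If the supports were absent, the total length change would be Σ αᵢΔT Lᵢ = 26.6×10⁻⁶×143×475 + 10.3×10⁻⁶×143×775 + 22.8×10⁻⁶×143×290 = 3.894 mm.
The rigid supports impose zero overall length change; the single axial force P common to all segments must satisfy P Σ Lᵢ/(AᵢEᵢ) = δ_free.
The series flexibility is Σ Lᵢ/(AᵢEᵢ) = 475/(1000×45×10³) + 775/(1950×119×10³) + 290/(475×69×10³) = 2.274×10⁻⁵ mm/N.
So P = 3.894 / 2.274×10⁻⁵ = 171.2 kN, compressive.
For the aluminium segment, free thermal change = 22.8×10⁻⁶×143×290 = 0.9455 mm and elastic change from P = 171200×290/(475×69×10³) = 1.515 mm; these oppose, so the net change is 0.569 mm (segment shortens).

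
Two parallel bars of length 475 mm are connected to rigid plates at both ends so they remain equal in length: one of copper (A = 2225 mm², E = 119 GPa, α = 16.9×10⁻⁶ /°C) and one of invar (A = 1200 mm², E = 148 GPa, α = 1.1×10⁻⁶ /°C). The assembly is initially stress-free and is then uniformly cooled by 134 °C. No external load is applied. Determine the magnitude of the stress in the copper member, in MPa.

σ ≈ 101 MPa (tensile)

Both members must finish at the same length. With the larger α, the copper tends to over-contract; the plates restrain it, putting the copper in tension and the invar in compression. With no external load the two internal forces are equal and opposite, magnitude P.
Equating the net (thermal + elastic) strains gives |α₁ − α₂|·ΔT = P·[1/(A₁E₁) + 1/(A₂E₂)].
|α₁ − α₂|·ΔT = 15.8×10⁻⁶ × 134 = 0.002117.
1/(A₁E₁) + 1/(A₂E₂) = 1/(2225×119×10³) + 1/(1200×148×10³) = 9.407×10⁻⁹ N⁻¹.
P = 0.002117 / 9.407×10⁻⁹ = 225100 N = 225.1 kN.
σ_{copper} = P/A₁ = 225100/2225 = 101.1 MPa, tensile.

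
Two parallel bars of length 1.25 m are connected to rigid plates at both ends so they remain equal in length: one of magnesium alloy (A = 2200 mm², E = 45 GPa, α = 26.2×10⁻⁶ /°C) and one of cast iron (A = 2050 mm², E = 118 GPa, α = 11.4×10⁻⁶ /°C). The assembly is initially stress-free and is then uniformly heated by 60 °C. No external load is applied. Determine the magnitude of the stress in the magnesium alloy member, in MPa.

σ ≈ 28.4 MPa (compressive)

Both members must finish at the same length. With the larger α, the magnesium alloy tends to over-expand; the plates restrain it, putting the magnesium alloy in compression and the cast iron in tension. With no external load the two internal forces are equal and opposite, magnitude P.
Equating the net (thermal + elastic) strains gives |α₁ − α₂|·ΔT = P·[1/(A₁E₁) + 1/(A₂E₂)].
|α₁ − α₂|·ΔT = 14.8×10⁻⁶ × 60 = 0.000888.
1/(A₁E₁) + 1/(A₂E₂) = 1/(2200×45×10³) + 1/(2050×118×10³) = 1.423×10⁻⁸ N⁻¹.
P = 0.000888 / 1.423×10⁻⁸ = 62380 N = 62.38 kN.
σ_{magnesium alloy} = P/A₁ = 62380/2200 = 28.36 MPa, compressive.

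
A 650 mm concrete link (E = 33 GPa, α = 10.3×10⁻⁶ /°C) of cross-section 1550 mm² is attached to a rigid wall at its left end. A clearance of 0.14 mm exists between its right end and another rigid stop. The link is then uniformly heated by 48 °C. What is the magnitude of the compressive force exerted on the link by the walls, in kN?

P ≈ 14.3 kN

Free thermal elongation = αΔT L = 10.3×10⁻⁶ × 48 × 650 = 0.3214 mm.
After closing the 0.14 mm clearance, 0.3214 − 0.14 = 0.1814 mm of expansion remains to be suppressed by the wall.
So σ = E(δ_free − g)/L = 33×10³ × 0.1814/650 = 9.208 MPa.
P = σA = 9.208 × 1550 = 14.27 kN.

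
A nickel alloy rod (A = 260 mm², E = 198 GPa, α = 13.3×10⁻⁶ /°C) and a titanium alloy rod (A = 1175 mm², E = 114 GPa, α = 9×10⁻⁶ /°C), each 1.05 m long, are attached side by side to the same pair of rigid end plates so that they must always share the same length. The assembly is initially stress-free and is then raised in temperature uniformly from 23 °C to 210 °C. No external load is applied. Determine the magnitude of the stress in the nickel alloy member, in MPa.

σ ≈ 115 MPa (compressive)

The nickel alloy has the larger α, so on heating it would change length more than the titanium alloy if both were free. The rigid plates force a common final length, so the nickel alloy is put into compression and the titanium alloy into tension, with equal and opposite forces P (no external load).
Compatibility of the two members (thermal + elastic change equal): (α₁ − α₂)ΔT = P·[1/(A₁E₁) + 1/(A₂E₂)].
|α₁ − α₂|·ΔT = 4.3×10⁻⁶ × 187 = 0.0008041.
1/(A₁E₁) + 1/(A₂E₂) = 1/(260×198×10³) + 1/(1175×114×10³) = 2.689×10⁻⁸ N⁻¹.
So P = 0.0008041 / 2.689×10⁻⁸ = 29.9 kN.
σ_{nickel alloy} = P/A₁ = 29900/260 = 115 MPa, compressive.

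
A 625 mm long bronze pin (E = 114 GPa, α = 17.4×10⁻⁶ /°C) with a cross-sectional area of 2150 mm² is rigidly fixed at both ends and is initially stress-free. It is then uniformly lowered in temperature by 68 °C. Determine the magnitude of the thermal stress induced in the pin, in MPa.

With length fixed, the mechanical strain must cancel the thermal strain αΔT = 17.4×10⁻⁶ × 68 = 1183.2×10⁻⁶.
The stress required to suppress this strain is σ = Eε = 114×10³ × 1183.2×10⁻⁶ = 134.9 MPa, tensile since the pin is trying to contract.

σ ≈ 135 MPa (tensile)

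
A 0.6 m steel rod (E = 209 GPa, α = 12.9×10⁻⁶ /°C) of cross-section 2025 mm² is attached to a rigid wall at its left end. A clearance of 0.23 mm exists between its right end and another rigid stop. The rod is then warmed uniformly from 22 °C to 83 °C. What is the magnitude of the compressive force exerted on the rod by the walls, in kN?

Unrestrained expansion: δ_free = αΔT L = 12.9×10⁻⁶ × 61 × 600 = 0.4721 mm.
This exceeds the 0.23 mm gap, so the wall pushes back. The portion of expansion that must be recovered elastically is δ_free − gap = 0.4721 − 0.23 = 0.2421 mm.
That suppressed elongation corresponds to σ = E·Δ/L = 209×10³ × 0.2421/600 = 84.35 MPa.
Force on the wall = σA = 84.35 × 2025 mm² = 170.8 kN.

P ≈ 171 kN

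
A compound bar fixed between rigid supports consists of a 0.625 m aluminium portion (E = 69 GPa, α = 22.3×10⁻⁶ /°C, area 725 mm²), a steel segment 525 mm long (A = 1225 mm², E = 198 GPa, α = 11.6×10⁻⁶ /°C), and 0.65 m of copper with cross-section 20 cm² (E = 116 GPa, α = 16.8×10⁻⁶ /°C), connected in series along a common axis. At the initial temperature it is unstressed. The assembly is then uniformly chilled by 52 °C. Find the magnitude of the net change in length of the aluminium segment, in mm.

If the supports were absent, the total length change would be Σ αᵢΔT Lᵢ = 22.3×10⁻⁶×52×625 + 11.6×10⁻⁶×52×525 + 16.8×10⁻⁶×52×650 = 1.609 mm.
The rigid supports impose zero overall length change; the single axial force P common to all segments must satisfy P Σ Lᵢ/(AᵢEᵢ) = δ_free.
The series flexibility is Σ Lᵢ/(AᵢEᵢ) = 625/(725×69×10³) + 525/(1225×198×10³) + 650/(2000×116×10³) = 1.746×10⁻⁵ mm/N.
P = 1.609 / 1.746×10⁻⁵ = 92170 N = 92.17 kN, tensile.
For the aluminium segment, free thermal change = 22.3×10⁻⁶×52×625 = 0.7248 mm and elastic change from P = 92170×625/(725×69×10³) = 1.152 mm; these oppose, so the net change is 0.427 mm (segment lengthens).

|ΔL| ≈ 0.427 mm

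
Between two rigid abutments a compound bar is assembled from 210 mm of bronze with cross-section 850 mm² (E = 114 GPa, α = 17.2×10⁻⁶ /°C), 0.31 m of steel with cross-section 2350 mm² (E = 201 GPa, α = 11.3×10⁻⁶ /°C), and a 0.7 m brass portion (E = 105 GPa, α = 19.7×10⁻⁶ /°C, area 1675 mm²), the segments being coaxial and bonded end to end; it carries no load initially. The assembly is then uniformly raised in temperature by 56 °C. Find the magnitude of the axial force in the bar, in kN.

P ≈ 172 kN (compressive)

With the walls removed the bar would change length by δ_free = Σ αᵢΔT Lᵢ = 17.2×10⁻⁶×56×210 + 11.3×10⁻⁶×56×310 + 19.7×10⁻⁶×56×700 = 1.171 mm.
Since the ends are fixed, an axial force P builds up, equal in every segment, with P · Σ Lᵢ/(AᵢEᵢ) = δ_free.
Σ Lᵢ/(AᵢEᵢ) = 210/(850×114×10³) + 310/(2350×201×10³) + 700/(1675×105×10³) = 6.804×10⁻⁶ mm/N.
Hence P = δ_free / Σ(L/AE) = 1.171/6.804×10⁻⁶ = 172.1 kN (compressive).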